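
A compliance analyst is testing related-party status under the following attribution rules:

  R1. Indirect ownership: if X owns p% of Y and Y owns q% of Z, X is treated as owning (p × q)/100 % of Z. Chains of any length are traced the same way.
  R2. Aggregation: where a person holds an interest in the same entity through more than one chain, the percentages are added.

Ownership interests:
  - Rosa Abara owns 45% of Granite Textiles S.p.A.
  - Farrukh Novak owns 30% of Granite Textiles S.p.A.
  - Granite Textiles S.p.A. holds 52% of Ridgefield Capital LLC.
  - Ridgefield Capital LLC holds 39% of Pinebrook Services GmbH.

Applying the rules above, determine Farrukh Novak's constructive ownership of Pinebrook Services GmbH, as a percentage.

Chain via Granite Textiles S.p.A. → Ridgefield Capital LLC (R1): 30% × 52% × 39% = 6.084% of Pinebrook Services GmbH.

6.084%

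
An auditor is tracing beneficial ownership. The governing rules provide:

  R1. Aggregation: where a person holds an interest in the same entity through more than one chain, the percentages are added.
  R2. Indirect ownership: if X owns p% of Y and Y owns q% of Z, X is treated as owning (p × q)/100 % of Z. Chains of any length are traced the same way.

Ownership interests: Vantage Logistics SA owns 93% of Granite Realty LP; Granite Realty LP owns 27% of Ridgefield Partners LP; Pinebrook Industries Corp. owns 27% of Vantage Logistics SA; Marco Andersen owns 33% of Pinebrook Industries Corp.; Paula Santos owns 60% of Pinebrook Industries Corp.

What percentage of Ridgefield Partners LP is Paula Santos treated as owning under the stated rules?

4.06782%

Chain via Pinebrook Industries Corp. → Vantage Logistics SA → Granite Realty LP (R2): 60% × 27% × 93% × 27% = 4.06782% of Ridgefield Partners LP.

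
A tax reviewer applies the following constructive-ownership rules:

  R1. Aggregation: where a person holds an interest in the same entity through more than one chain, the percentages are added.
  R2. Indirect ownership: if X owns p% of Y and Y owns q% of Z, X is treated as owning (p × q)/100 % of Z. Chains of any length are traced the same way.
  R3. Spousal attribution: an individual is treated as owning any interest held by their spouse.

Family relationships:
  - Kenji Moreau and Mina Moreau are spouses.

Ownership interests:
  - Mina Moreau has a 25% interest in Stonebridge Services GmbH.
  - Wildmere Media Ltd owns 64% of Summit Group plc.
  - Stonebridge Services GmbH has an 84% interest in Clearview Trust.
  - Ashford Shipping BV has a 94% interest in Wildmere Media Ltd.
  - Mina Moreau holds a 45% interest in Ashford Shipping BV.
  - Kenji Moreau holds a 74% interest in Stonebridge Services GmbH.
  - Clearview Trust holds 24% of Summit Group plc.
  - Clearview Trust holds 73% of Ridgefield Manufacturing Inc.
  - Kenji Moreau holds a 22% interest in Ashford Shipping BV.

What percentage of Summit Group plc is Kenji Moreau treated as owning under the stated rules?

60.2656%

By spousal attribution (R3), Kenji Moreau is treated as also owning Mina Moreau's interest in Ashford Shipping BV, giving 22% + 45% = 67%.
By spousal attribution (R3), Kenji Moreau is treated as also owning Mina Moreau's interest in Stonebridge Services GmbH, giving 74% + 25% = 99%.
Chain via Ashford Shipping BV → Wildmere Media Ltd (R2): 67% × 94% × 64% = 40.3072% of Summit Group plc.
Chain via Stonebridge Services GmbH → Clearview Trust (R2): 99% × 84% × 24% = 19.9584% of Summit Group plc.
Aggregating (R1): 40.3072% + 19.9584% = 60.2656%.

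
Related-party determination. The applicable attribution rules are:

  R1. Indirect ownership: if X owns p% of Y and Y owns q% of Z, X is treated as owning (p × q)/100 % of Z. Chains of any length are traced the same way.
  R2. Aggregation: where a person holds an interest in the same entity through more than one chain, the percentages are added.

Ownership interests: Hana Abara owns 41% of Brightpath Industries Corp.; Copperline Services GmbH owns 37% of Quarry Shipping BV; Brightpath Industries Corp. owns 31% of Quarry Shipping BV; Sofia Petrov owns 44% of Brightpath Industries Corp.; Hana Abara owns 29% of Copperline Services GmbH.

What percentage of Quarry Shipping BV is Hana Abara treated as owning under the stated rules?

23.44%

Chain via Copperline Services GmbH (R1): 29% × 37% = 10.73% of Quarry Shipping BV.
Chain via Brightpath Industries Corp. (R1): 41% × 31% = 12.71% of Quarry Shipping BV.
Aggregating (R2): 10.73% + 12.71% = 23.44%.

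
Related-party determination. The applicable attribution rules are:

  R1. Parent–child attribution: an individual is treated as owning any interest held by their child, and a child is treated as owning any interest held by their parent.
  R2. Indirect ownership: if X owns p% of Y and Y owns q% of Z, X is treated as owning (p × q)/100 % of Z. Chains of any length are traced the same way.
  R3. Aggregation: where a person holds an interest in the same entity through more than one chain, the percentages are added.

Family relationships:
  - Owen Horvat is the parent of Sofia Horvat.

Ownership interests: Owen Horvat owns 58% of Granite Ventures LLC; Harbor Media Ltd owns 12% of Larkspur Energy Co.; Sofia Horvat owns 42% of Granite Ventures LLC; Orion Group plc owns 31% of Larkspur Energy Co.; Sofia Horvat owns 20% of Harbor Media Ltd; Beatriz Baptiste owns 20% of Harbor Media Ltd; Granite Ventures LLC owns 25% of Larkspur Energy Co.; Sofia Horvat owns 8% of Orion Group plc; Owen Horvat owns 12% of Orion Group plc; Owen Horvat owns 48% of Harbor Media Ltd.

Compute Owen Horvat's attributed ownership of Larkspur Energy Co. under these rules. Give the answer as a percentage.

39.36%

By parent–child attribution (R1), Owen Horvat is treated as also owning Sofia Horvat's interest in Granite Ventures LLC, giving 58% + 42% = 100%.
By parent–child attribution (R1), Owen Horvat is treated as also owning Sofia Horvat's interest in Harbor Media Ltd, giving 48% + 20% = 68%.
By parent–child attribution (R1), Owen Horvat is treated as also owning Sofia Horvat's interest in Orion Group plc, giving 12% + 8% = 20%.
Chain via Granite Ventures LLC (R2): 100% × 25% = 25% of Larkspur Energy Co.
Chain via Harbor Media Ltd (R2): 68% × 12% = 8.16% of Larkspur Energy Co.
Chain via Orion Group plc (R2): 20% × 31% = 6.2% of Larkspur Energy Co.
Aggregating (R3): 25% + 8.16% + 6.2% = 39.36%.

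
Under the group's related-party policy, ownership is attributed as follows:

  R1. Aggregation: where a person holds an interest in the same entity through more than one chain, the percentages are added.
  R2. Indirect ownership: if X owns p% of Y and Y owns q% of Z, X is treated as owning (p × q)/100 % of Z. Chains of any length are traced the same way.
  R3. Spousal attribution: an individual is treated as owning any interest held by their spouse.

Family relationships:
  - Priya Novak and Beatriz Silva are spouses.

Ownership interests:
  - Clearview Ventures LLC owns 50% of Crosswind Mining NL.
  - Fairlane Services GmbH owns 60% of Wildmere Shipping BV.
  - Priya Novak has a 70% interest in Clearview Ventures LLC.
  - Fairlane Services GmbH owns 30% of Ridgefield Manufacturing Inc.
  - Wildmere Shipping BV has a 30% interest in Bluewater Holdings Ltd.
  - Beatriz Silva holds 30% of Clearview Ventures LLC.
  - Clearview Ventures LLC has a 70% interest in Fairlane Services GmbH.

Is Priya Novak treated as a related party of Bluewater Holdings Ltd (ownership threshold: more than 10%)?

Yes

By spousal attribution (R3), Priya Novak is treated as also owning Beatriz Silva's interest in Clearview Ventures LLC, giving 70% + 30% = 100%.
Chain via Clearview Ventures LLC → Fairlane Services GmbH → Wildmere Shipping BV (R2): 100% × 70% × 60% × 30% = 12.6% of Bluewater Holdings Ltd.
12.6% exceeds the 10% threshold, so Priya is a related party to Bluewater Holdings Ltd.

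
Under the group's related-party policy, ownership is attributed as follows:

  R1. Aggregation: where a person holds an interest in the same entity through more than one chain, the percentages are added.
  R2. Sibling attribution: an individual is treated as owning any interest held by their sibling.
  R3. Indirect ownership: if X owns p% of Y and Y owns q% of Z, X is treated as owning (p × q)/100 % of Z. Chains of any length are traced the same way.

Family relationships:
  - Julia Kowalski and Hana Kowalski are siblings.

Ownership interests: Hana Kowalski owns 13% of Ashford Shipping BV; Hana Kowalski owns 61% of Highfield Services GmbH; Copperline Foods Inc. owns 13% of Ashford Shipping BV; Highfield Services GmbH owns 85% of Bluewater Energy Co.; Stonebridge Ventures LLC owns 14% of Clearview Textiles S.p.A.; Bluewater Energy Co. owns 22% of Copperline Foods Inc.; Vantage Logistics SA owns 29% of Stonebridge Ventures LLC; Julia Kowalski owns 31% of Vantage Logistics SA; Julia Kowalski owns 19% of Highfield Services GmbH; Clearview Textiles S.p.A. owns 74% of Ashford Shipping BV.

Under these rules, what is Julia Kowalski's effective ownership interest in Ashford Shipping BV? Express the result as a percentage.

15.876164%

By sibling attribution (R2), Julia Kowalski is treated as also owning Hana Kowalski's interest in Highfield Services GmbH, giving 19% + 61% = 80%.
By sibling attribution (R2), Julia Kowalski is treated as owning Hana Kowalski's 13% interest in Ashford Shipping BV.
Chain via Highfield Services GmbH → Bluewater Energy Co. → Copperline Foods Inc. (R3): 80% × 85% × 22% × 13% = 1.9448% of Ashford Shipping BV.
Chain via Vantage Logistics SA → Stonebridge Ventures LLC → Clearview Textiles S.p.A. (R3): 31% × 29% × 14% × 74% = 0.931364% of Ashford Shipping BV.
Direct interest in Ashford Shipping BV: 13%.
Aggregating (R1): 1.9448% + 0.931364% + 13% = 15.876164%.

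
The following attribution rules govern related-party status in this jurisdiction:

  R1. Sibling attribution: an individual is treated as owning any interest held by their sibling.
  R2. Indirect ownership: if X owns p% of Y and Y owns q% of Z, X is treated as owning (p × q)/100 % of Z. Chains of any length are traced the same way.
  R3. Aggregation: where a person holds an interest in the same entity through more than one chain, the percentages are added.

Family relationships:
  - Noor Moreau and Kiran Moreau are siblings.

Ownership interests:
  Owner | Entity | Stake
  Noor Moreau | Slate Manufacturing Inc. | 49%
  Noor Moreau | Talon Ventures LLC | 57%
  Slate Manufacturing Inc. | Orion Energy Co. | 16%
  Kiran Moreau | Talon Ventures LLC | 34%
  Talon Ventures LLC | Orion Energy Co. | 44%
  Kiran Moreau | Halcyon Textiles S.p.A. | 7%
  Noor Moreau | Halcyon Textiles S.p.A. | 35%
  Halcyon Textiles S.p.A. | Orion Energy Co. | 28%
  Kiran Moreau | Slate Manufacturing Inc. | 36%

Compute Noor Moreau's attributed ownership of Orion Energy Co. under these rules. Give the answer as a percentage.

By sibling attribution (R1), Noor Moreau is treated as also owning Kiran Moreau's interest in Slate Manufacturing Inc, giving 49% + 36% = 85%.
By sibling attribution (R1), Noor Moreau is treated as also owning Kiran Moreau's interest in Halcyon Textiles S.p.A, giving 35% + 7% = 42%.
By sibling attribution (R1), Noor Moreau is treated as also owning Kiran Moreau's interest in Talon Ventures LLC, giving 57% + 34% = 91%.
Chain via Slate Manufacturing Inc. (R2): 85% × 16% = 13.6% of Orion Energy Co.
Chain via Halcyon Textiles S.p.A. (R2): 42% × 28% = 11.76% of Orion Energy Co.
Chain via Talon Ventures LLC (R2): 91% × 44% = 40.04% of Orion Energy Co.
Aggregating (R3): 13.6% + 11.76% + 40.04% = 65.4%.

65.4%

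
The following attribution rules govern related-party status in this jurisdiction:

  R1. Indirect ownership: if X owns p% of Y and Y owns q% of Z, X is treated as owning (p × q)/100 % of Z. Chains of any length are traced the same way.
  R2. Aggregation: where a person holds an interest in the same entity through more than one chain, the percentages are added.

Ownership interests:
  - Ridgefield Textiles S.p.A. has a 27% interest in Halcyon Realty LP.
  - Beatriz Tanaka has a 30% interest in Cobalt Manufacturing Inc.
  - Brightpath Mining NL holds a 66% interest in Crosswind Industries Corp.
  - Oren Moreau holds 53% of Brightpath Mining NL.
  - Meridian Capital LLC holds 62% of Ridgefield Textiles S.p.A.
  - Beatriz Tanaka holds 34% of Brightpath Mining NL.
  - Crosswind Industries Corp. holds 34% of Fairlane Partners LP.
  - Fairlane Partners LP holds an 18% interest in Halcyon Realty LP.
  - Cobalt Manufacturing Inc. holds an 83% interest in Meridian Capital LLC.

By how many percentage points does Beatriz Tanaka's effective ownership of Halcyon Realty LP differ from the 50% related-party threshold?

Chain via Cobalt Manufacturing Inc. → Meridian Capital LLC → Ridgefield Textiles S.p.A. (R1): 30% × 83% × 62% × 27% = 4.16826% of Halcyon Realty LP.
Chain via Brightpath Mining NL → Crosswind Industries Corp. → Fairlane Partners LP (R1): 34% × 66% × 34% × 18% = 1.373328% of Halcyon Realty LP.
Aggregating (R2): 4.16826% + 1.373328% = 5.541588%.
5.541588% falls short of the 50% threshold by 44.458412 percentage points.

44.458412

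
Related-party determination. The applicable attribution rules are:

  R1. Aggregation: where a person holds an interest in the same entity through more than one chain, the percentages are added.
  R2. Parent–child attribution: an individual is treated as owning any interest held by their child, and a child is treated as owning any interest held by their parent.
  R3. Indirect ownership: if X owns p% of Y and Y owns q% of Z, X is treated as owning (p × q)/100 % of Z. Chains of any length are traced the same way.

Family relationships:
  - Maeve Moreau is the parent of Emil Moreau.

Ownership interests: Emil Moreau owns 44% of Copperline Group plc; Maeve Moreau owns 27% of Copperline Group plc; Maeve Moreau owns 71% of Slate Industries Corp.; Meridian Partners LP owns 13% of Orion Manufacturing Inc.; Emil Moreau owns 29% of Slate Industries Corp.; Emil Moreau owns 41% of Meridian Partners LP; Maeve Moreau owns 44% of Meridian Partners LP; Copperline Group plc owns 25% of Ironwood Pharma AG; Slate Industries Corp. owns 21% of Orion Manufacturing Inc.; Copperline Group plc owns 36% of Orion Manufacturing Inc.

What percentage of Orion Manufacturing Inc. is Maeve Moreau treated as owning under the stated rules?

By parent–child attribution (R2), Maeve Moreau is treated as also owning Emil Moreau's interest in Copperline Group plc, giving 27% + 44% = 71%.
By parent–child attribution (R2), Maeve Moreau is treated as also owning Emil Moreau's interest in Slate Industries Corp, giving 71% + 29% = 100%.
By parent–child attribution (R2), Maeve Moreau is treated as also owning Emil Moreau's interest in Meridian Partners LP, giving 44% + 41% = 85%.
Chain via Copperline Group plc (R3): 71% × 36% = 25.56% of Orion Manufacturing Inc.
Chain via Slate Industries Corp. (R3): 100% × 21% = 21% of Orion Manufacturing Inc.
Chain via Meridian Partners LP (R3): 85% × 13% = 11.05% of Orion Manufacturing Inc.
Aggregating (R1): 25.56% + 21% + 11.05% = 57.61%.

57.61%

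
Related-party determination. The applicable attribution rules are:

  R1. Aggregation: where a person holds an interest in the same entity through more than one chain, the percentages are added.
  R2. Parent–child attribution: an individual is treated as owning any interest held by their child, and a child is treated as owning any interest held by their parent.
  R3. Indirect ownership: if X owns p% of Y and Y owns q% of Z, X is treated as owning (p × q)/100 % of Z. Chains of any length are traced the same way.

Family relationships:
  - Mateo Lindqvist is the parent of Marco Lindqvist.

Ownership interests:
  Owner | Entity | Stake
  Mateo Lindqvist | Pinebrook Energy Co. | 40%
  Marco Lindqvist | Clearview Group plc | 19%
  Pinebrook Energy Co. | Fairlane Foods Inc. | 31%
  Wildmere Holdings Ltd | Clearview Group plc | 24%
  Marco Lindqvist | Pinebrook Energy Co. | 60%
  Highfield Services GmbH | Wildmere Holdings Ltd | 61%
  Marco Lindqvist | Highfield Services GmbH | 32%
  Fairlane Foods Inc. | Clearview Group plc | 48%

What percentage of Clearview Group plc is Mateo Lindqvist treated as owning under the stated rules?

38.5648%

By parent–child attribution (R2), Mateo Lindqvist is treated as also owning Marco Lindqvist's interest in Pinebrook Energy Co, giving 40% + 60% = 100%.
By parent–child attribution (R2), Mateo Lindqvist is treated as owning Marco Lindqvist's 32% interest in Highfield Services GmbH.
By parent–child attribution (R2), Mateo Lindqvist is treated as owning Marco Lindqvist's 19% interest in Clearview Group plc.
Chain via Pinebrook Energy Co. → Fairlane Foods Inc. (R3): 100% × 31% × 48% = 14.88% of Clearview Group plc.
Chain via Highfield Services GmbH → Wildmere Holdings Ltd (R3): 32% × 61% × 24% = 4.6848% of Clearview Group plc.
Direct interest in Clearview Group plc: 19%.
Aggregating (R1): 14.88% + 4.6848% + 19% = 38.5648%.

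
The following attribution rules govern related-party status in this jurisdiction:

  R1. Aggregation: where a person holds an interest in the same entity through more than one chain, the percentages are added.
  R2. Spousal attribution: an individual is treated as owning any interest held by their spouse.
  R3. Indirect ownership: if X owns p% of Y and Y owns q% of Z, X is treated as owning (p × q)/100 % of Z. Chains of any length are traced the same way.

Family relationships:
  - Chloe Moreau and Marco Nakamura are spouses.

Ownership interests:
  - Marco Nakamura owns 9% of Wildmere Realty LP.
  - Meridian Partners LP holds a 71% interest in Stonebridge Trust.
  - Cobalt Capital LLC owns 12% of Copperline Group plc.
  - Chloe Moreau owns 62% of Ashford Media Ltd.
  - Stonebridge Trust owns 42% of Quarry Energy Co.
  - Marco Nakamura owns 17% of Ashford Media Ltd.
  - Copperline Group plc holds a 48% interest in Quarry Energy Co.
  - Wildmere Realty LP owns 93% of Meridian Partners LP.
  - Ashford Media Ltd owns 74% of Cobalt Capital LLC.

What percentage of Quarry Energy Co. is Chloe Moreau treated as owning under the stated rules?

By spousal attribution (R2), Chloe Moreau is treated as also owning Marco Nakamura's interest in Ashford Media Ltd, giving 62% + 17% = 79%.
By spousal attribution (R2), Chloe Moreau is treated as owning Marco Nakamura's 9% interest in Wildmere Realty LP.
Chain via Ashford Media Ltd → Cobalt Capital LLC → Copperline Group plc (R3): 79% × 74% × 12% × 48% = 3.367296% of Quarry Energy Co.
Chain via Wildmere Realty LP → Meridian Partners LP → Stonebridge Trust (R3): 9% × 93% × 71% × 42% = 2.495934% of Quarry Energy Co.
Aggregating (R1): 3.367296% + 2.495934% = 5.86323%.

5.86323%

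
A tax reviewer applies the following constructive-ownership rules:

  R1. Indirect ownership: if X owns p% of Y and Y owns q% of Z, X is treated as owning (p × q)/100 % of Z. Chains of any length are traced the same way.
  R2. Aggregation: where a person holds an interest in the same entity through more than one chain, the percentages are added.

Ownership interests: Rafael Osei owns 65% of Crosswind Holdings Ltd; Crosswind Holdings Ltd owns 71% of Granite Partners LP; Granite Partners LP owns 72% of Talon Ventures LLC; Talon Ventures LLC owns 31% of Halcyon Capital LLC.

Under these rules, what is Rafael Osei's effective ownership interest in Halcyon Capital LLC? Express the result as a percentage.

10.30068%

Chain via Crosswind Holdings Ltd → Granite Partners LP → Talon Ventures LLC (R1): 65% × 71% × 72% × 31% = 10.30068% of Halcyon Capital LLC.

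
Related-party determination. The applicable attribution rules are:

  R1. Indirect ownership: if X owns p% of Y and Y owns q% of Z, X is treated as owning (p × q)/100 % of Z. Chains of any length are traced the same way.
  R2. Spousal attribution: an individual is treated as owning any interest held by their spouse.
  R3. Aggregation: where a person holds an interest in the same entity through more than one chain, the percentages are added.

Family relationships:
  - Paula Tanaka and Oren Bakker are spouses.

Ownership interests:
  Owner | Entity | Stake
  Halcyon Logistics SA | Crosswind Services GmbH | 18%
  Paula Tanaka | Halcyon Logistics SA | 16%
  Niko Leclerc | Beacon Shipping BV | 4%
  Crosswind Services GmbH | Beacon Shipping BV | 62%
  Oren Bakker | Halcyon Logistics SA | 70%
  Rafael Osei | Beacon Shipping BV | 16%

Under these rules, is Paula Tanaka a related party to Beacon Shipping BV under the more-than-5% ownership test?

Yes

By spousal attribution (R2), Paula Tanaka is treated as also owning Oren Bakker's interest in Halcyon Logistics SA, giving 16% + 70% = 86%.
Chain via Halcyon Logistics SA → Crosswind Services GmbH (R1): 86% × 18% × 62% = 9.5976% of Beacon Shipping BV.
9.5976% exceeds the 5% threshold, so Paula is a related party to Beacon Shipping BV.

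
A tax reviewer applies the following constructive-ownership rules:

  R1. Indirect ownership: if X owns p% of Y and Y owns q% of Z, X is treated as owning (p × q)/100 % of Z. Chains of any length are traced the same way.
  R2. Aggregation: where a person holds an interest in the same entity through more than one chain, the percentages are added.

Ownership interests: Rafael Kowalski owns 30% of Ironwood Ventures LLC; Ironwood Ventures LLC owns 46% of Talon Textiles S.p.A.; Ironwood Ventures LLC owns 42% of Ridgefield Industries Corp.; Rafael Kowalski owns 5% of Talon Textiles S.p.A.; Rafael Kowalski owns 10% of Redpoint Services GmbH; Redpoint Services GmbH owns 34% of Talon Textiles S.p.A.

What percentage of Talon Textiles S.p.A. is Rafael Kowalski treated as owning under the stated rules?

22.2%

Chain via Ironwood Ventures LLC (R1): 30% × 46% = 13.8% of Talon Textiles S.p.A.
Chain via Redpoint Services GmbH (R1): 10% × 34% = 3.4% of Talon Textiles S.p.A.
Direct interest in Talon Textiles S.p.A: 5%.
Aggregating (R2): 13.8% + 3.4% + 5% = 22.2%.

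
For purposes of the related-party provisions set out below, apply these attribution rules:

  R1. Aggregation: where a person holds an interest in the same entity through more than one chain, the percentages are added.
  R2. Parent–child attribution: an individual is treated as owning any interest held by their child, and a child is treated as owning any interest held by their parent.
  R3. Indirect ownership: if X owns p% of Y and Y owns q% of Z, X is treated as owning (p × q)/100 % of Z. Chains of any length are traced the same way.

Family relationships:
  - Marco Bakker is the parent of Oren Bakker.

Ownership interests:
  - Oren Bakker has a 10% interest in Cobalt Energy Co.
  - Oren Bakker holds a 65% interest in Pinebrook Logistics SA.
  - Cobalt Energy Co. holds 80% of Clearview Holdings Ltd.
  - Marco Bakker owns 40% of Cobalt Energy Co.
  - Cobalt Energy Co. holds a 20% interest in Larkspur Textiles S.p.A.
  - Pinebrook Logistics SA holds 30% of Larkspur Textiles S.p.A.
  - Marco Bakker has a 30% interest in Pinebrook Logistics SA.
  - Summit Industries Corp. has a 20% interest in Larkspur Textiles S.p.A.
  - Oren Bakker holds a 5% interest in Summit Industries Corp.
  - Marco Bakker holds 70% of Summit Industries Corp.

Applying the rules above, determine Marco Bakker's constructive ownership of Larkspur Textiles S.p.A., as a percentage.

53.5%

By parent–child attribution (R2), Marco Bakker is treated as also owning Oren Bakker's interest in Summit Industries Corp, giving 70% + 5% = 75%.
By parent–child attribution (R2), Marco Bakker is treated as also owning Oren Bakker's interest in Pinebrook Logistics SA, giving 30% + 65% = 95%.
By parent–child attribution (R2), Marco Bakker is treated as also owning Oren Bakker's interest in Cobalt Energy Co, giving 40% + 10% = 50%.
Chain via Summit Industries Corp. (R3): 75% × 20% = 15% of Larkspur Textiles S.p.A.
Chain via Pinebrook Logistics SA (R3): 95% × 30% = 28.5% of Larkspur Textiles S.p.A.
Chain via Cobalt Energy Co. (R3): 50% × 20% = 10% of Larkspur Textiles S.p.A.
Aggregating (R1): 15% + 28.5% + 10% = 53.5%.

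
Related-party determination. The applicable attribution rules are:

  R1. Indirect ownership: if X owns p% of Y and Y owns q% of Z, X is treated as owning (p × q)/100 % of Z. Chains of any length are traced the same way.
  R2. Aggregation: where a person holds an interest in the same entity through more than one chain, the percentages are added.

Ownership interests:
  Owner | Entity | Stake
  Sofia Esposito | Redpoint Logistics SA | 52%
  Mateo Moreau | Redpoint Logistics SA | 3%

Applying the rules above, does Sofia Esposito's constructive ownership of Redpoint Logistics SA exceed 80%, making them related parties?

Direct interest in Redpoint Logistics SA: 52%.
52% does not exceed the 80% threshold, so Sofia is not a related party to Redpoint Logistics SA.

No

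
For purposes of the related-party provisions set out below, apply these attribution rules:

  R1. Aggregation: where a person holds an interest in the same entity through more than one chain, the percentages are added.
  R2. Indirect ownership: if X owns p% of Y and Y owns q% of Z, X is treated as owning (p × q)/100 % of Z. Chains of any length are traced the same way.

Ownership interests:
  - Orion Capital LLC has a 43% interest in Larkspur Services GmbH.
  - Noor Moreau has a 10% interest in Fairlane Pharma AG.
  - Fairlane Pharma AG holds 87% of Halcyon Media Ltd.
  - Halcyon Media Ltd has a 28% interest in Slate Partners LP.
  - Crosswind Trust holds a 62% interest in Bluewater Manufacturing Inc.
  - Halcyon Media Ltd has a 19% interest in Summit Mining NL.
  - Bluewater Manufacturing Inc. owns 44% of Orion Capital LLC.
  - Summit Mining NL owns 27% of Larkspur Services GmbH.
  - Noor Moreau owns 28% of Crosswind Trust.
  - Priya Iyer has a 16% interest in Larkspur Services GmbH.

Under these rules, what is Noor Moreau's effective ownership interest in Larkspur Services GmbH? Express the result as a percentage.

3.730822%

Chain via Crosswind Trust → Bluewater Manufacturing Inc. → Orion Capital LLC (R2): 28% × 62% × 44% × 43% = 3.284512% of Larkspur Services GmbH.
Chain via Fairlane Pharma AG → Halcyon Media Ltd → Summit Mining NL (R2): 10% × 87% × 19% × 27% = 0.44631% of Larkspur Services GmbH.
Aggregating (R1): 3.284512% + 0.44631% = 3.730822%.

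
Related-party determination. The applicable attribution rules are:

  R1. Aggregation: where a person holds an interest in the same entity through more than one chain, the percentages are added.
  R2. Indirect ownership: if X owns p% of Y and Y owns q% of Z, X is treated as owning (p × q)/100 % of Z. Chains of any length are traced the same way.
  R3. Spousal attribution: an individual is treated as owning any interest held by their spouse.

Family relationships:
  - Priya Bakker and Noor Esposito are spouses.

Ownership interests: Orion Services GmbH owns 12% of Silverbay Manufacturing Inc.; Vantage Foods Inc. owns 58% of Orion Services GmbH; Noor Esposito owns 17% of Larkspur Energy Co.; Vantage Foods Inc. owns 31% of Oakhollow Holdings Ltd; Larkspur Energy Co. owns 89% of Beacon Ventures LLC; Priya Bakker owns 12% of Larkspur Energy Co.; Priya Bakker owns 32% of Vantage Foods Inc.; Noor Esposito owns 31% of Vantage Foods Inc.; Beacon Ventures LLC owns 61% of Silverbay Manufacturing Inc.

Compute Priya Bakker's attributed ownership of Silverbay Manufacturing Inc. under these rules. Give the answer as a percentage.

20.1289%

By spousal attribution (R3), Priya Bakker is treated as also owning Noor Esposito's interest in Larkspur Energy Co, giving 12% + 17% = 29%.
By spousal attribution (R3), Priya Bakker is treated as also owning Noor Esposito's interest in Vantage Foods Inc, giving 32% + 31% = 63%.
Chain via Larkspur Energy Co. → Beacon Ventures LLC (R2): 29% × 89% × 61% = 15.7441% of Silverbay Manufacturing Inc.
Chain via Vantage Foods Inc. → Orion Services GmbH (R2): 63% × 58% × 12% = 4.3848% of Silverbay Manufacturing Inc.
Aggregating (R1): 15.7441% + 4.3848% = 20.1289%.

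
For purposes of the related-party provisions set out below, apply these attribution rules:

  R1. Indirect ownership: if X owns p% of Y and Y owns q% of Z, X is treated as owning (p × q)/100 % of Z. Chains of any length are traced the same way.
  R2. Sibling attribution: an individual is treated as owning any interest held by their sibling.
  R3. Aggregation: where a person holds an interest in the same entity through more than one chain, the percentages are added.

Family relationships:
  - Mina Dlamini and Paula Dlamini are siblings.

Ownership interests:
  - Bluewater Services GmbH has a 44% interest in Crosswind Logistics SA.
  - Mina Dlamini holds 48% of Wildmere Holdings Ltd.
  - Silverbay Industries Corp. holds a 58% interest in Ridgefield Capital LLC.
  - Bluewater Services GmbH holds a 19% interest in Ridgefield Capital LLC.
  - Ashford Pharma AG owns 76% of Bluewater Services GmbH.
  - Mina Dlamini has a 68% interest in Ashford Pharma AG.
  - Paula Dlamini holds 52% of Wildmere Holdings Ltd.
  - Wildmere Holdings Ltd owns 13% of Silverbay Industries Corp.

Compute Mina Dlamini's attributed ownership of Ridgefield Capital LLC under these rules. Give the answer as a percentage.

By sibling attribution (R2), Mina Dlamini is treated as also owning Paula Dlamini's interest in Wildmere Holdings Ltd, giving 48% + 52% = 100%.
Chain via Ashford Pharma AG → Bluewater Services GmbH (R1): 68% × 76% × 19% = 9.8192% of Ridgefield Capital LLC.
Chain via Wildmere Holdings Ltd → Silverbay Industries Corp. (R1): 100% × 13% × 58% = 7.54% of Ridgefield Capital LLC.
Aggregating (R3): 9.8192% + 7.54% = 17.3592%.

17.3592%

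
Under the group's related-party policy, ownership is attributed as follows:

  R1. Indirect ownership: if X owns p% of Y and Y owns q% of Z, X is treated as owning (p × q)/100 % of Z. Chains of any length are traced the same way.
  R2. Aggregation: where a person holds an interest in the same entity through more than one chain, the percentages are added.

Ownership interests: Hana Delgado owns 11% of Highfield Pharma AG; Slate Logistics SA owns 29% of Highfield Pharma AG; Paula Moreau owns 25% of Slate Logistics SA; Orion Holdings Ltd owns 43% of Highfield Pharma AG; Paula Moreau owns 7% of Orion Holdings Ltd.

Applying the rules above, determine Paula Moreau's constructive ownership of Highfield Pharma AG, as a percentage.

10.26%

Chain via Slate Logistics SA (R1): 25% × 29% = 7.25% of Highfield Pharma AG.
Chain via Orion Holdings Ltd (R1): 7% × 43% = 3.01% of Highfield Pharma AG.
Aggregating (R2): 7.25% + 3.01% = 10.26%.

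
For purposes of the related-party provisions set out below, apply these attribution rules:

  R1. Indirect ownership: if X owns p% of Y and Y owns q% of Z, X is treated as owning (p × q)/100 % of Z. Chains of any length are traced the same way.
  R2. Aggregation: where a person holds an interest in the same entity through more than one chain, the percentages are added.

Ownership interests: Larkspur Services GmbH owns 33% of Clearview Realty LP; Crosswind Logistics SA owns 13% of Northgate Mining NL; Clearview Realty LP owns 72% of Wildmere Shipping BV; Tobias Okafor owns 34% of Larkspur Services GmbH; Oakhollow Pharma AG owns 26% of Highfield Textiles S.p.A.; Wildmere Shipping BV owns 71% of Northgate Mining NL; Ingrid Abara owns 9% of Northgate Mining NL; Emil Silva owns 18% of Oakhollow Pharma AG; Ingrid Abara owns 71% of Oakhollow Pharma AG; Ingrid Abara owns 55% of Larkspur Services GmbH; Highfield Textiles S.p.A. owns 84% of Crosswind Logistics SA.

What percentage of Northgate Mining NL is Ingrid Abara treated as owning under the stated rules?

Chain via Larkspur Services GmbH → Clearview Realty LP → Wildmere Shipping BV (R1): 55% × 33% × 72% × 71% = 9.27828% of Northgate Mining NL.
Chain via Oakhollow Pharma AG → Highfield Textiles S.p.A. → Crosswind Logistics SA (R1): 71% × 26% × 84% × 13% = 2.015832% of Northgate Mining NL.
Direct interest in Northgate Mining NL: 9%.
Aggregating (R2): 9.27828% + 2.015832% + 9% = 20.294112%.

20.294112%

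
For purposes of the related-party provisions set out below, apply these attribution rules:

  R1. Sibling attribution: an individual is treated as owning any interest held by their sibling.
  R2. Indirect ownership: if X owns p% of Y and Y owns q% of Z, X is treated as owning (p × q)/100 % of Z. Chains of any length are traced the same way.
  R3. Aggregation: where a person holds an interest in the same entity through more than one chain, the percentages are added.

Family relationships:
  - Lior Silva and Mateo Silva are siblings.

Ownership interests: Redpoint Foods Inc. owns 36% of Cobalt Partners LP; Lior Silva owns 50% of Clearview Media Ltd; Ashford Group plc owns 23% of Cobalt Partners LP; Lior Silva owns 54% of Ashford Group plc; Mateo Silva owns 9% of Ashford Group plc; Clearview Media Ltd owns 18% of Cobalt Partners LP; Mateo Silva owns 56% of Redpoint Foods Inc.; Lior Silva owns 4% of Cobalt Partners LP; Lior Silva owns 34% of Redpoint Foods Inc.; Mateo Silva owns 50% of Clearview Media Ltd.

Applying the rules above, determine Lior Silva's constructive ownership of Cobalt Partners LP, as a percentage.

68.89%

By sibling attribution (R1), Lior Silva is treated as also owning Mateo Silva's interest in Redpoint Foods Inc, giving 34% + 56% = 90%.
By sibling attribution (R1), Lior Silva is treated as also owning Mateo Silva's interest in Clearview Media Ltd, giving 50% + 50% = 100%.
By sibling attribution (R1), Lior Silva is treated as also owning Mateo Silva's interest in Ashford Group plc, giving 54% + 9% = 63%.
Chain via Redpoint Foods Inc. (R2): 90% × 36% = 32.4% of Cobalt Partners LP.
Chain via Clearview Media Ltd (R2): 100% × 18% = 18% of Cobalt Partners LP.
Chain via Ashford Group plc (R2): 63% × 23% = 14.49% of Cobalt Partners LP.
Direct interest in Cobalt Partners LP: 4%.
Aggregating (R3): 32.4% + 18% + 14.49% + 4% = 68.89%.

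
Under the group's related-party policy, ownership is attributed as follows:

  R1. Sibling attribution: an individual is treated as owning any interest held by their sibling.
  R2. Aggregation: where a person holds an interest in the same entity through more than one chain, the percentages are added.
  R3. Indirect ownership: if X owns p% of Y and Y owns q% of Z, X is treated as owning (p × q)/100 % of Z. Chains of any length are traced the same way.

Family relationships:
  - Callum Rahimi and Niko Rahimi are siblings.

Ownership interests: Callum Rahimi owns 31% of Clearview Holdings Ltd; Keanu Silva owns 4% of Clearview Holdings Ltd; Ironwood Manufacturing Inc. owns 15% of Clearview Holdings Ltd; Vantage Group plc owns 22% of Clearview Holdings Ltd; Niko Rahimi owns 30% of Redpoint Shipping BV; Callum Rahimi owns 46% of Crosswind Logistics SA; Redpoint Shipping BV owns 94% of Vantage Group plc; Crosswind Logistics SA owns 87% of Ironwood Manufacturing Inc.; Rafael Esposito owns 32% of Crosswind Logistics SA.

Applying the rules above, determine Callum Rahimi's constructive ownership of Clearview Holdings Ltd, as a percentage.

43.207%

By sibling attribution (R1), Callum Rahimi is treated as owning Niko Rahimi's 30% interest in Redpoint Shipping BV.
Chain via Crosswind Logistics SA → Ironwood Manufacturing Inc. (R3): 46% × 87% × 15% = 6.003% of Clearview Holdings Ltd.
Direct interest in Clearview Holdings Ltd: 31%.
Chain via Redpoint Shipping BV → Vantage Group plc (R3): 30% × 94% × 22% = 6.204% of Clearview Holdings Ltd.
Aggregating (R2): 6.003% + 31% + 6.204% = 43.207%.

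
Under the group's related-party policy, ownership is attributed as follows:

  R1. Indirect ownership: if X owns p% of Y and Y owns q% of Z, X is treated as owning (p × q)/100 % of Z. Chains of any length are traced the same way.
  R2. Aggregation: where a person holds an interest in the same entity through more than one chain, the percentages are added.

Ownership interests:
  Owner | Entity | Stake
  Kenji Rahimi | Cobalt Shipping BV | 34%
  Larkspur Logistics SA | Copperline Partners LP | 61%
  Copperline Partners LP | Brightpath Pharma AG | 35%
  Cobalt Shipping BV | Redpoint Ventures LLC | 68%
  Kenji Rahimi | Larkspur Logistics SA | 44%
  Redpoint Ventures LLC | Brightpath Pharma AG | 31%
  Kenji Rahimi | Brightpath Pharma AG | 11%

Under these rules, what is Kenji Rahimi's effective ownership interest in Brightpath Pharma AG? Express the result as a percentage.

Chain via Cobalt Shipping BV → Redpoint Ventures LLC (R1): 34% × 68% × 31% = 7.1672% of Brightpath Pharma AG.
Chain via Larkspur Logistics SA → Copperline Partners LP (R1): 44% × 61% × 35% = 9.394% of Brightpath Pharma AG.
Direct interest in Brightpath Pharma AG: 11%.
Aggregating (R2): 7.1672% + 9.394% + 11% = 27.5612%.

27.5612%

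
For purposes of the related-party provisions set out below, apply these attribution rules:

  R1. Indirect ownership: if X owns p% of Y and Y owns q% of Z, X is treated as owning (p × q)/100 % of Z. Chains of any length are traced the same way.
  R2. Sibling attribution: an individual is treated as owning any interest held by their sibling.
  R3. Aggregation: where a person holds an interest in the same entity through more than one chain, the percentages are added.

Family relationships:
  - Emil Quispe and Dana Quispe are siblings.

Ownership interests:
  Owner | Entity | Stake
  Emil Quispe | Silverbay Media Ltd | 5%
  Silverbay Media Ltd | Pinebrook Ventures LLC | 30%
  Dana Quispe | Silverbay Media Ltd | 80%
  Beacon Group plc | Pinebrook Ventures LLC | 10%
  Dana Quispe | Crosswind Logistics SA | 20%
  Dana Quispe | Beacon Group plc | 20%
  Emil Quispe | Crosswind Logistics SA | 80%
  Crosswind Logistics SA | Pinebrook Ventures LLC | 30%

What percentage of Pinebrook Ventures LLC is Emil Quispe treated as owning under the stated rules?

By sibling attribution (R2), Emil Quispe is treated as also owning Dana Quispe's interest in Crosswind Logistics SA, giving 80% + 20% = 100%.
By sibling attribution (R2), Emil Quispe is treated as also owning Dana Quispe's interest in Silverbay Media Ltd, giving 5% + 80% = 85%.
By sibling attribution (R2), Emil Quispe is treated as owning Dana Quispe's 20% interest in Beacon Group plc.
Chain via Crosswind Logistics SA (R1): 100% × 30% = 30% of Pinebrook Ventures LLC.
Chain via Silverbay Media Ltd (R1): 85% × 30% = 25.5% of Pinebrook Ventures LLC.
Chain via Beacon Group plc (R1): 20% × 10% = 2% of Pinebrook Ventures LLC.
Aggregating (R3): 30% + 25.5% + 2% = 57.5%.

57.5%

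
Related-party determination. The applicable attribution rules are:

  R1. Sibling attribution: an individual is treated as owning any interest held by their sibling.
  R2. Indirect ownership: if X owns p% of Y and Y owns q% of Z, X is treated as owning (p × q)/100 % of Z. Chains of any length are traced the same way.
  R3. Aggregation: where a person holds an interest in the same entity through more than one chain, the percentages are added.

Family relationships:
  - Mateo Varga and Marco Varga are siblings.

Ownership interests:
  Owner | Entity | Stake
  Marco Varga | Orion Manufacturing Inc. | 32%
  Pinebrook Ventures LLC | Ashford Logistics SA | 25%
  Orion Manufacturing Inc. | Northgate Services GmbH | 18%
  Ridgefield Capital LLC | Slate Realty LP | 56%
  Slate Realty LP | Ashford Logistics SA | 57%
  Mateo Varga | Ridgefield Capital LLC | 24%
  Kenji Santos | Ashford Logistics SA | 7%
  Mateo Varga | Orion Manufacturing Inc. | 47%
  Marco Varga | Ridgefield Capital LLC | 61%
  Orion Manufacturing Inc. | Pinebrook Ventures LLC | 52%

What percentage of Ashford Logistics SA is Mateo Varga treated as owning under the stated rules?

By sibling attribution (R1), Mateo Varga is treated as also owning Marco Varga's interest in Ridgefield Capital LLC, giving 24% + 61% = 85%.
By sibling attribution (R1), Mateo Varga is treated as also owning Marco Varga's interest in Orion Manufacturing Inc, giving 47% + 32% = 79%.
Chain via Ridgefield Capital LLC → Slate Realty LP (R2): 85% × 56% × 57% = 27.132% of Ashford Logistics SA.
Chain via Orion Manufacturing Inc. → Pinebrook Ventures LLC (R2): 79% × 52% × 25% = 10.27% of Ashford Logistics SA.
Aggregating (R3): 27.132% + 10.27% = 37.402%.

37.402%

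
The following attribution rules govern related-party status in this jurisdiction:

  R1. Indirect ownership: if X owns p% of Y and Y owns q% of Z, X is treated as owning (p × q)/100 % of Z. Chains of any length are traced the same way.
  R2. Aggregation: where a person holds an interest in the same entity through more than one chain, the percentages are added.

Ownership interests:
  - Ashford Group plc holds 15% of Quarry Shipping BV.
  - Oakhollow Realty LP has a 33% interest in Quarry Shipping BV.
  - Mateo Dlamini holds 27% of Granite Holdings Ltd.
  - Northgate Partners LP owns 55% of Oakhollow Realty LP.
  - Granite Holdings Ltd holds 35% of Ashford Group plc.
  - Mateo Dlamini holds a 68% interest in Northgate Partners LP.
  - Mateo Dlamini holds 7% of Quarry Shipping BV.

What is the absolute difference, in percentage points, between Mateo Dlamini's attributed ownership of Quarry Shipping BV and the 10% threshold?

10.7595

Chain via Granite Holdings Ltd → Ashford Group plc (R1): 27% × 35% × 15% = 1.4175% of Quarry Shipping BV.
Chain via Northgate Partners LP → Oakhollow Realty LP (R1): 68% × 55% × 33% = 12.342% of Quarry Shipping BV.
Direct interest in Quarry Shipping BV: 7%.
Aggregating (R2): 1.4175% + 12.342% + 7% = 20.7595%.
20.7595% exceeds the 10% threshold by 10.7595 percentage points.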